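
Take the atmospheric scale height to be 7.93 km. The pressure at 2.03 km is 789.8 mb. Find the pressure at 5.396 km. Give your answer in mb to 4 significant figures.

Between two levels, P₂ = P₁ exp(−Δz/H) with Δz = z₂ − z₁.
Δz = 5396.0 − 2030.0 = 3366.0 m; Δz/H = 3366.0/7930.0 = 0.42446.
P₂ = 789.8 × exp(−0.42446) = 789.8 × 0.65412 = 516.62 mb.

P ≈ 516.6 mb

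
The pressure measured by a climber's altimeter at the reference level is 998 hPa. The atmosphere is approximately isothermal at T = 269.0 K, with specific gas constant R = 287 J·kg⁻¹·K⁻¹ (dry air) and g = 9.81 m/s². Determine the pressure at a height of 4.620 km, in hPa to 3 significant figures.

P ≈ 555 hPa

Scale height: H = RT/g = 287 × 269.0 / 9.81 = 7869.8 m.
Barometric formula: P = P₀ exp(−z/H).
z/H = 4620.0/7869.8 = 0.58705; exp(−0.58705) = 0.55596.
P = 998 × 0.55596 = 554.85 hPa.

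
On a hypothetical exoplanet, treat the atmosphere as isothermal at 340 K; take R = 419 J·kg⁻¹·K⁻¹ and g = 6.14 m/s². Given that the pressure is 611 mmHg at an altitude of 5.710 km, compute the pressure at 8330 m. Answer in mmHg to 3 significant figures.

Scale height: H = RT/g = 419 × 340 / 6.14 = 23202 m.
Between two levels, P₂ = P₁ exp(−Δz/H) with Δz = z₂ − z₁.
Δz = 8330.0 − 5710.0 = 2620.0 m; Δz/H = 2620.0/23202 = 0.11292.
P₂ = 611 × exp(−0.11292) = 611 × 0.89322 = 545.76 mmHg.

P ≈ 546 mmHg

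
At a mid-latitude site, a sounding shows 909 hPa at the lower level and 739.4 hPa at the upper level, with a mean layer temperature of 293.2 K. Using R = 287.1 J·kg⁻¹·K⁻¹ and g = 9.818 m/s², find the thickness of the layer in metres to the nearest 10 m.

Δz ≈ 1770 m

Hypsometric equation: Δz = (R T̄/g) ln(P₁/P₂).
R T̄/g = 287.1 × 293.2 / 9.818 = 8573.8 m.
ln(909/739.4) = ln(1.2294) = 0.20653.
Δz = 8573.8 × 0.20653 = 1770.7 m.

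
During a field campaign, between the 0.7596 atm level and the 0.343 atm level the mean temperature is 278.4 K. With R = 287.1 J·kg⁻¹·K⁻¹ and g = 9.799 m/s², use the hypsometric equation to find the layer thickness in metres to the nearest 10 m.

Δz ≈ 6490 m

Hypsometric equation: Δz = (R T̄/g) ln(P₁/P₂).
R T̄/g = 287.1 × 278.4 / 9.799 = 8156.8 m.
ln(0.7596/0.343) = ln(2.2146) = 0.79507.
Δz = 8156.8 × 0.79507 = 6485.2 m.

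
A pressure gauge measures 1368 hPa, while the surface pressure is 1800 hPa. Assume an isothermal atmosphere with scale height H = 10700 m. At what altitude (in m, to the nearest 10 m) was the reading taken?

z ≈ 2940 m

Invert the barometric formula: z = H ln(P₀/P).
P₀/P = 1800/1368 = 1.3158; ln(1.3158) = 0.27444.
z = 10700 × 0.27444 = 2936.5 m.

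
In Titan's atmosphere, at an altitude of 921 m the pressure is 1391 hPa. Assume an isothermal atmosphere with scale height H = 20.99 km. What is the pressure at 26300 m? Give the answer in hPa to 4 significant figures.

Between two levels, P₂ = P₁ exp(−Δz/H) with Δz = z₂ − z₁.
Δz = 26300 − 921.00 = 25379 m; Δz/H = 25379/20990 = 1.2091.
P₂ = 1391 × exp(−1.2091) = 1391 × 0.29847 = 415.17 hPa.

P ≈ 415.2 hPa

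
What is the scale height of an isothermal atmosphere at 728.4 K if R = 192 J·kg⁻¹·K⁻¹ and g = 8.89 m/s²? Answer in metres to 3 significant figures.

The scale height of an isothermal atmosphere is H = RT/g.
H = 192 × 728.4 / 8.89 = 139850/8.89 = 15731 m.

H ≈ 15700 m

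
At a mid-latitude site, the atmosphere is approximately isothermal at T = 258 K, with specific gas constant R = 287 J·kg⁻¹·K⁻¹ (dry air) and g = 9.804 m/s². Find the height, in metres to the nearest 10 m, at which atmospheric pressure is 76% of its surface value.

Scale height: H = RT/g = 287 × 258 / 9.804 = 7552.6 m.
Set P/P₀ = exp(−z/H) = 0.76, so z = −H ln(0.76).
−ln(0.76) = 0.27444; z = 7552.6 × 0.27444 = 2072.7 m.

z ≈ 2070 m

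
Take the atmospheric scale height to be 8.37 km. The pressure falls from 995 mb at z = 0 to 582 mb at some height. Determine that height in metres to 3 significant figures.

Invert the barometric formula: z = H ln(P₀/P).
P₀/P = 995/582 = 1.7096; ln(1.7096) = 0.53626.
z = 8370.0 × 0.53626 = 4488.5 m.

z ≈ 4490 m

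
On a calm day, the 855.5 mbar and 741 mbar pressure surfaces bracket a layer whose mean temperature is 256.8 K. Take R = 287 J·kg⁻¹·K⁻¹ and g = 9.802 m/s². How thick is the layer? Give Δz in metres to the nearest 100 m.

Hypsometric equation: Δz = (R T̄/g) ln(P₁/P₂).
R T̄/g = 287 × 256.8 / 9.802 = 7519.0 m.
ln(855.5/741) = ln(1.1545) = 0.14367.
Δz = 7519.0 × 0.14367 = 1080.3 m.

Δz ≈ 1100 m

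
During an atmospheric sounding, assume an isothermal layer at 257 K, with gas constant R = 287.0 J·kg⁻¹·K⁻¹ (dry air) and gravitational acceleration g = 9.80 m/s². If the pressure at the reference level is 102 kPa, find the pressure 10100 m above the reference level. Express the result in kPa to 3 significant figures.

P ≈ 26.7 kPa

Scale height: H = RT/g = 287.0 × 257 / 9.80 = 7526.4 m.
Barometric formula: P = P₀ exp(−z/H).
z/H = 10100/7526.4 = 1.3419; exp(−1.3419) = 0.26135.
P = 102 × 0.26135 = 26.658 kPa.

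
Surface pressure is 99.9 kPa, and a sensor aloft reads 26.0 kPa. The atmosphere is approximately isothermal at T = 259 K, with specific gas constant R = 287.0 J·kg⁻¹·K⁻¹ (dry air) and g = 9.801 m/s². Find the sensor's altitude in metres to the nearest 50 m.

Scale height: H = RT/g = 287.0 × 259 / 9.801 = 7584.2 m.
Invert the barometric formula: z = H ln(P₀/P).
P₀/P = 99.9/26.0 = 3.8423; ln(3.8423) = 1.3461.
z = 7584.2 × 1.3461 = 10209 m.

z ≈ 10200 m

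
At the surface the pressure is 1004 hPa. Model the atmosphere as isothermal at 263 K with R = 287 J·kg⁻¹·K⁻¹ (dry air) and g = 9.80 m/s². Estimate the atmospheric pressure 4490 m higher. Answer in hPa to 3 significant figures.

Scale height: H = RT/g = 287 × 263 / 9.80 = 7702.1 m.
Barometric formula: P = P₀ exp(−z/H).
z/H = 4490.0/7702.1 = 0.58296; exp(−0.58296) = 0.55824.
P = 1004 × 0.55824 = 560.47 hPa.

P ≈ 560 hPa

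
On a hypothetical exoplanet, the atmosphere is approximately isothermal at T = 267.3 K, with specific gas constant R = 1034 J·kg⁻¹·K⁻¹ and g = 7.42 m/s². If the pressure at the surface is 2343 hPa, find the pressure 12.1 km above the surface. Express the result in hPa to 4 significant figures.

Scale height: H = RT/g = 1034 × 267.3 / 7.42 = 37249 m.
Barometric formula: P = P₀ exp(−z/H).
z/H = 12100/37249 = 0.32484; exp(−0.32484) = 0.72264.
P = 2343 × 0.72264 = 1693.1 hPa.

P ≈ 1693 hPa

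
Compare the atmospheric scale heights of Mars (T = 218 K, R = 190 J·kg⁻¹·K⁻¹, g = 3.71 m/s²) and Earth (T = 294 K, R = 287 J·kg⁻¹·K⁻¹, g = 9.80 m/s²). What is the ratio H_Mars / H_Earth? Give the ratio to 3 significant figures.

H_Mars/H_Earth ≈ 1.30

H = RT/g for each body.
H_Mars = 190 × 218 / 3.71 = 11164 m.
H_Earth = 287 × 294 / 9.80 = 8610.0 m.
H_Mars/H_Earth = 11164/8610.0 = 1.2966.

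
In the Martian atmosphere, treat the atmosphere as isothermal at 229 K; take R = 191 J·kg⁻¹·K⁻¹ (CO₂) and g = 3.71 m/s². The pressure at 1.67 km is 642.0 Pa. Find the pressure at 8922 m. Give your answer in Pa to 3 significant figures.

Scale height: H = RT/g = 191 × 229 / 3.71 = 11789 m.
Between two levels, P₂ = P₁ exp(−Δz/H) with Δz = z₂ − z₁.
Δz = 8922.0 − 1670.0 = 7252.0 m; Δz/H = 7252.0/11789 = 0.61515.
P₂ = 642.0 × exp(−0.61515) = 642.0 × 0.54056 = 347.04 Pa.

P ≈ 347 Pa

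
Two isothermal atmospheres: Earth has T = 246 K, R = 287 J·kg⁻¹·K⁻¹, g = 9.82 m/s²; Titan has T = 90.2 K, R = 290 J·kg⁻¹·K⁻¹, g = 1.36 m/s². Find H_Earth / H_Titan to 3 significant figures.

H = RT/g for each body.
H_Earth = 287 × 246 / 9.82 = 7189.6 m.
H_Titan = 290 × 90.2 / 1.36 = 19234 m.
H_Earth/H_Titan = 7189.6/19234 = 0.37380.

H_Earth/H_Titan ≈ 0.374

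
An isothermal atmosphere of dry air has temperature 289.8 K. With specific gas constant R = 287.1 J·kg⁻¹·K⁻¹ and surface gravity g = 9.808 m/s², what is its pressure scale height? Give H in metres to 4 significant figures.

The scale height of an isothermal atmosphere is H = RT/g.
H = 287.1 × 289.8 / 9.808 = 83202/9.808 = 8483.1 m.

H ≈ 8483 m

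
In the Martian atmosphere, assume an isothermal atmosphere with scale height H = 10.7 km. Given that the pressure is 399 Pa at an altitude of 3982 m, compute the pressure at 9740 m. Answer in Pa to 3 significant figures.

P ≈ 233 Pa

Between two levels, P₂ = P₁ exp(−Δz/H) with Δz = z₂ − z₁.
Δz = 9740.0 − 3982.0 = 5758.0 m; Δz/H = 5758.0/10700 = 0.53813.
P₂ = 399 × exp(−0.53813) = 399 × 0.58384 = 232.95 Pa.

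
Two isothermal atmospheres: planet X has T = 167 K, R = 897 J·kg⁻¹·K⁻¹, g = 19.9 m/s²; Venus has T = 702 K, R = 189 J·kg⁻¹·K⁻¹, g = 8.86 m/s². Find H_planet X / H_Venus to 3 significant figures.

H_planet X/H_Venus ≈ 0.503

H = RT/g for each body.
H_planet X = 897 × 167 / 19.9 = 7527.6 m.
H_Venus = 189 × 702 / 8.86 = 14975 m.
H_planet X/H_Venus = 7527.6/14975 = 0.50268.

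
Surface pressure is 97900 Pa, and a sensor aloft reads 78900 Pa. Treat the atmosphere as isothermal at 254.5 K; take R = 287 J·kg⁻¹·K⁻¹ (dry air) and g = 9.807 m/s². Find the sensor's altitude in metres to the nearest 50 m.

z ≈ 1600 m

Scale height: H = RT/g = 287 × 254.5 / 9.807 = 7447.9 m.
Invert the barometric formula: z = H ln(P₀/P).
P₀/P = 97900/78900 = 1.2408; ln(1.2408) = 0.21576.
z = 7447.9 × 0.21576 = 1607.0 m.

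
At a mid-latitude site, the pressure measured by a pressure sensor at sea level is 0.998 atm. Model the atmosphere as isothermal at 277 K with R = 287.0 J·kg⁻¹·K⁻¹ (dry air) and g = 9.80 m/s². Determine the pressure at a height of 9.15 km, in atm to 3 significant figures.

Scale height: H = RT/g = 287.0 × 277 / 9.80 = 8112.1 m.
Barometric formula: P = P₀ exp(−z/H).
z/H = 9150.0/8112.1 = 1.1279; exp(−1.1279) = 0.32371.
P = 0.998 × 0.32371 = 0.32306 atm.

P ≈ 0.323 atm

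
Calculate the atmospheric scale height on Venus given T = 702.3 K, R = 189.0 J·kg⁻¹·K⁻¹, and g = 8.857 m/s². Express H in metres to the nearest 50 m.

H ≈ 15000 m

The scale height of an isothermal atmosphere is H = RT/g.
H = 189.0 × 702.3 / 8.857 = 132730/8.857 = 14986 m.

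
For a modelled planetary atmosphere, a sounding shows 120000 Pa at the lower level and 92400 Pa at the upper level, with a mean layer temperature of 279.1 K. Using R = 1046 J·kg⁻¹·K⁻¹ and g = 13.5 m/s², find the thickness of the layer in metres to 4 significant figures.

Δz ≈ 5652 m

Hypsometric equation: Δz = (R T̄/g) ln(P₁/P₂).
R T̄/g = 1046 × 279.1 / 13.5 = 21625 m.
ln(120000/92400) = ln(1.2987) = 0.26136.
Δz = 21625 × 0.26136 = 5651.9 m.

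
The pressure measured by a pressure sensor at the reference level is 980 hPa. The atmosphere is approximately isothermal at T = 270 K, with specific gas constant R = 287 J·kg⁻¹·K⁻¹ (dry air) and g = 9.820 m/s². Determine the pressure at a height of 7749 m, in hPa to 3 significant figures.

P ≈ 367 hPa

Scale height: H = RT/g = 287 × 270 / 9.820 = 7891.0 m.
Barometric formula: P = P₀ exp(−z/H).
z/H = 7749.0/7891.0 = 0.98200; exp(−0.98200) = 0.37456.
P = 980 × 0.37456 = 367.07 hPa.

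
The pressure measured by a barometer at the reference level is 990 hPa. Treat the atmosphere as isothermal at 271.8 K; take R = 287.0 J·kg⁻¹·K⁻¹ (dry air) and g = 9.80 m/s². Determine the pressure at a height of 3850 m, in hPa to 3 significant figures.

Scale height: H = RT/g = 287.0 × 271.8 / 9.80 = 7959.9 m.
Barometric formula: P = P₀ exp(−z/H).
z/H = 3850.0/7959.9 = 0.48367; exp(−0.48367) = 0.61652.
P = 990 × 0.61652 = 610.35 hPa.

P ≈ 610 hPa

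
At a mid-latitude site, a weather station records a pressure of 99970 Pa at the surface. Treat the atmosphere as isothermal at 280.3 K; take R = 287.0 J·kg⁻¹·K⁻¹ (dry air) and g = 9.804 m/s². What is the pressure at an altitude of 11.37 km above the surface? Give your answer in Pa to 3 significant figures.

Scale height: H = RT/g = 287.0 × 280.3 / 9.804 = 8205.4 m.
Barometric formula: P = P₀ exp(−z/H).
z/H = 11370/8205.4 = 1.3857; exp(−1.3857) = 0.25015.
P = 99970 × 0.25015 = 25007 Pa.

P ≈ 25000 Pa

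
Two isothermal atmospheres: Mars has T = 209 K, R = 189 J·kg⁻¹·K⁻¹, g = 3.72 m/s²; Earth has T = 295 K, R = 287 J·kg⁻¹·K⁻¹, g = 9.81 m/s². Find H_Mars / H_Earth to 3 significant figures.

H = RT/g for each body.
H_Mars = 189 × 209 / 3.72 = 10619 m.
H_Earth = 287 × 295 / 9.81 = 8630.5 m.
H_Mars/H_Earth = 10619/8630.5 = 1.2304.

H_Mars/H_Earth ≈ 1.23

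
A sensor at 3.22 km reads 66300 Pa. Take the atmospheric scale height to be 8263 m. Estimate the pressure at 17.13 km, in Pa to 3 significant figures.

P ≈ 12300 Pa

Between two levels, P₂ = P₁ exp(−Δz/H) with Δz = z₂ − z₁.
Δz = 17130 − 3220.0 = 13910 m; Δz/H = 13910/8263.0 = 1.6834.
P₂ = 66300 × exp(−1.6834) = 66300 × 0.18574 = 12315 Pa.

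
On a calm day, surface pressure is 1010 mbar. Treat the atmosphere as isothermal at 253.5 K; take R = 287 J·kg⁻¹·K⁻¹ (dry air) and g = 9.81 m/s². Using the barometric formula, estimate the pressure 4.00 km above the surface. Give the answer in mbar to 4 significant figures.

Scale height: H = RT/g = 287 × 253.5 / 9.81 = 7416.4 m.
Barometric formula: P = P₀ exp(−z/H).
z/H = 4000.0/7416.4 = 0.53935; exp(−0.53935) = 0.58313.
P = 1010 × 0.58313 = 588.96 mbar.

P ≈ 589.0 mbar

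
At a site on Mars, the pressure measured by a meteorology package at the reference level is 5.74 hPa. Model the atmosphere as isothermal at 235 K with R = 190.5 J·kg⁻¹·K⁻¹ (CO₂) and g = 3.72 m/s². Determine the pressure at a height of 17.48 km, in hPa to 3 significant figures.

P ≈ 1.34 hPa

Scale height: H = RT/g = 190.5 × 235 / 3.72 = 12034 m.
Barometric formula: P = P₀ exp(−z/H).
z/H = 17480/12034 = 1.4526; exp(−1.4526) = 0.23396.
P = 5.74 × 0.23396 = 1.3429 hPa.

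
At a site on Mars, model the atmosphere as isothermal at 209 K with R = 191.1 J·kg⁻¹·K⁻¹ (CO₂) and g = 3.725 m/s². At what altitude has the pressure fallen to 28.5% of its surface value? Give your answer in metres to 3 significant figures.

Scale height: H = RT/g = 191.1 × 209 / 3.725 = 10722 m.
Set P/P₀ = exp(−z/H) = 0.285, so z = −H ln(0.285).
−ln(0.285) = 1.2553; z = 10722 × 1.2553 = 13459 m.

z ≈ 13500 m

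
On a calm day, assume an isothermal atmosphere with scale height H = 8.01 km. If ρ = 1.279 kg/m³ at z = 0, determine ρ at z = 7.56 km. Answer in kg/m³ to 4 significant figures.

ρ ≈ 0.4977 kg/m³

In an isothermal atmosphere, density decays like pressure: ρ = ρ₀ exp(−z/H).
z/H = 7560.0/8010.0 = 0.94382; exp(−0.94382) = 0.38914.
ρ = 1.279 × 0.38914 = 0.49771 kg/m³.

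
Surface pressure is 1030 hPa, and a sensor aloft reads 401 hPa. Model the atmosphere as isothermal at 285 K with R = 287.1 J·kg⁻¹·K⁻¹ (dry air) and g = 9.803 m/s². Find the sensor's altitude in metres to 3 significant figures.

z ≈ 7870 m

Scale height: H = RT/g = 287.1 × 285 / 9.803 = 8346.8 m.
Invert the barometric formula: z = H ln(P₀/P).
P₀/P = 1030/401 = 2.5686; ln(2.5686) = 0.94336.
z = 8346.8 × 0.94336 = 7874.0 m.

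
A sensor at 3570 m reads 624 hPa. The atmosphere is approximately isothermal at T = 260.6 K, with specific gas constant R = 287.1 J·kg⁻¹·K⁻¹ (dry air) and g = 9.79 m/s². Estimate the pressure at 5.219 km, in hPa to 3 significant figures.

P ≈ 503 hPa

Scale height: H = RT/g = 287.1 × 260.6 / 9.79 = 7642.3 m.
Between two levels, P₂ = P₁ exp(−Δz/H) with Δz = z₂ − z₁.
Δz = 5219.0 − 3570.0 = 1649.0 m; Δz/H = 1649.0/7642.3 = 0.21577.
P₂ = 624 × exp(−0.21577) = 624 × 0.80592 = 502.89 hPa.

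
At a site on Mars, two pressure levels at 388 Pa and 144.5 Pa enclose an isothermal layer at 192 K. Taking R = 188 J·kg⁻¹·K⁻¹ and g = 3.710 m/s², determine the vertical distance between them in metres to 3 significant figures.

Δz ≈ 9610 m

Hypsometric equation: Δz = (R T̄/g) ln(P₁/P₂).
R T̄/g = 188 × 192 / 3.710 = 9729.4 m.
ln(388/144.5) = ln(2.6851) = 0.98772.
Δz = 9729.4 × 0.98772 = 9609.9 m.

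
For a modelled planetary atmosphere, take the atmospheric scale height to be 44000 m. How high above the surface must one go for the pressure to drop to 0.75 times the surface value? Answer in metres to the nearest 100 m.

z ≈ 12700 m

Set P/P₀ = exp(−z/H) = 0.75, so z = −H ln(0.75).
−ln(0.75) = 0.28768; z = 44000 × 0.28768 = 12658 m.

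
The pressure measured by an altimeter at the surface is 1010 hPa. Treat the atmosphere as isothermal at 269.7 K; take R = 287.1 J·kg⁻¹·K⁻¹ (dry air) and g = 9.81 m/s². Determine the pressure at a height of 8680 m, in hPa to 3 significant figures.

Scale height: H = RT/g = 287.1 × 269.7 / 9.81 = 7893.1 m.
Barometric formula: P = P₀ exp(−z/H).
z/H = 8680.0/7893.1 = 1.0997; exp(−1.0997) = 0.33297.
P = 1010 × 0.33297 = 336.30 hPa.

P ≈ 336 hPa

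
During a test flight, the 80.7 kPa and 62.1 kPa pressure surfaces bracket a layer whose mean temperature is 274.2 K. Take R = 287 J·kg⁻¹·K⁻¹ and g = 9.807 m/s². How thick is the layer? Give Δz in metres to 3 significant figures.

Δz ≈ 2100 m

Hypsometric equation: Δz = (R T̄/g) ln(P₁/P₂).
R T̄/g = 287 × 274.2 / 9.807 = 8024.4 m.
ln(80.7/62.1) = ln(1.2995) = 0.26198.
Δz = 8024.4 × 0.26198 = 2102.2 m.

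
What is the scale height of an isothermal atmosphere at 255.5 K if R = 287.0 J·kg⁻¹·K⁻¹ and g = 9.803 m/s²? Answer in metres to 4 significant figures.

The scale height of an isothermal atmosphere is H = RT/g.
H = 287.0 × 255.5 / 9.803 = 73328/9.803 = 7480.2 m.

H ≈ 7480 m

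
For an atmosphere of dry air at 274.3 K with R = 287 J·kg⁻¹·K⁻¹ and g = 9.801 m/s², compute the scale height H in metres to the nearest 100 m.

The scale height of an isothermal atmosphere is H = RT/g.
H = 287 × 274.3 / 9.801 = 78724/9.801 = 8032.2 m.

H ≈ 8000 m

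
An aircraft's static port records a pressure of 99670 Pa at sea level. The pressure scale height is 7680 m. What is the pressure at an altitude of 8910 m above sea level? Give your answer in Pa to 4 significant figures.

P ≈ 31240 Pa

Barometric formula: P = P₀ exp(−z/H).
z/H = 8910.0/7680.0 = 1.1602; exp(−1.1602) = 0.31342.
P = 99670 × 0.31342 = 31239 Pa.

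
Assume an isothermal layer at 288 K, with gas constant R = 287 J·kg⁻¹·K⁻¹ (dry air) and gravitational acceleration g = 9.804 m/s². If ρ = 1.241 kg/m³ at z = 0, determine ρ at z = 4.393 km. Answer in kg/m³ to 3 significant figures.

ρ ≈ 0.737 kg/m³

Scale height: H = RT/g = 287 × 288 / 9.804 = 8430.8 m.
In an isothermal atmosphere, density decays like pressure: ρ = ρ₀ exp(−z/H).
z/H = 4393.0/8430.8 = 0.52107; exp(−0.52107) = 0.59388.
ρ = 1.241 × 0.59388 = 0.73701 kg/m³.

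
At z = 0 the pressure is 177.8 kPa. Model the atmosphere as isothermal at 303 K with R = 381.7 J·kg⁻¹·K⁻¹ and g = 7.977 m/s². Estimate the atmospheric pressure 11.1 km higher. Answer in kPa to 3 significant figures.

Scale height: H = RT/g = 381.7 × 303 / 7.977 = 14499 m.
Barometric formula: P = P₀ exp(−z/H).
z/H = 11100/14499 = 0.76557; exp(−0.76557) = 0.46507.
P = 177.8 × 0.46507 = 82.689 kPa.

P ≈ 82.7 kPa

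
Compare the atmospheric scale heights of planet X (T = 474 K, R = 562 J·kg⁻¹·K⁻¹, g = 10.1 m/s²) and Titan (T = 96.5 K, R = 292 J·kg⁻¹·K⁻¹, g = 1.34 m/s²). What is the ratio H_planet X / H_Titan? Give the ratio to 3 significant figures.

H = RT/g for each body.
H_planet X = 562 × 474 / 10.1 = 26375 m.
H_Titan = 292 × 96.5 / 1.34 = 21028 m.
H_planet X/H_Titan = 26375/21028 = 1.2543.

H_planet X/H_Titan ≈ 1.25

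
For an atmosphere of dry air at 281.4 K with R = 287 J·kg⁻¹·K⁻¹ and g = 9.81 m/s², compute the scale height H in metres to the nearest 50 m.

H ≈ 8250 m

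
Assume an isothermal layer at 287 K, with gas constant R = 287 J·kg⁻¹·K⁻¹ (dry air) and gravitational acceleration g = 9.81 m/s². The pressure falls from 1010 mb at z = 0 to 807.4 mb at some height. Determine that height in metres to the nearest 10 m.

z ≈ 1880 m

Scale height: H = RT/g = 287 × 287 / 9.81 = 8396.4 m.
Invert the barometric formula: z = H ln(P₀/P).
P₀/P = 1010/807.4 = 1.2509; ln(1.2509) = 0.22386.
z = 8396.4 × 0.22386 = 1879.6 m.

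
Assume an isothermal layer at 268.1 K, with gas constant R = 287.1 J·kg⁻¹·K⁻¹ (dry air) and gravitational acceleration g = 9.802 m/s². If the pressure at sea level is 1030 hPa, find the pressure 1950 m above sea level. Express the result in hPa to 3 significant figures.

Scale height: H = RT/g = 287.1 × 268.1 / 9.802 = 7852.6 m.
Barometric formula: P = P₀ exp(−z/H).
z/H = 1950.0/7852.6 = 0.24833; exp(−0.24833) = 0.78010.
P = 1030 × 0.78010 = 803.50 hPa.

P ≈ 804 hPa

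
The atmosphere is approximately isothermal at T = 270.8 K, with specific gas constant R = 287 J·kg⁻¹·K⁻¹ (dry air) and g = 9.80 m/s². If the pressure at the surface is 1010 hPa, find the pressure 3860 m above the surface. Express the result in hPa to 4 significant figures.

P ≈ 620.8 hPa

Scale height: H = RT/g = 287 × 270.8 / 9.80 = 7930.6 m.
Barometric formula: P = P₀ exp(−z/H).
z/H = 3860.0/7930.6 = 0.48672; exp(−0.48672) = 0.61464.
P = 1010 × 0.61464 = 620.79 hPa.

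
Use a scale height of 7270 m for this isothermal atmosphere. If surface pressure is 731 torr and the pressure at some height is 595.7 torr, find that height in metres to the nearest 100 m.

z ≈ 1500 m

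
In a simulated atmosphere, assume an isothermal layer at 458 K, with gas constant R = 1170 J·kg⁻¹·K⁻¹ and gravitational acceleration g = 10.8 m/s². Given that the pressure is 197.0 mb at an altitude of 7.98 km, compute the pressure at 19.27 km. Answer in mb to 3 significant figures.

P ≈ 157 mb

Scale height: H = RT/g = 1170 × 458 / 10.8 = 49617 m.
Between two levels, P₂ = P₁ exp(−Δz/H) with Δz = z₂ − z₁.
Δz = 19270 − 7980.0 = 11290 m; Δz/H = 11290/49617 = 0.22754.
P₂ = 197.0 × exp(−0.22754) = 197.0 × 0.79649 = 156.91 mb.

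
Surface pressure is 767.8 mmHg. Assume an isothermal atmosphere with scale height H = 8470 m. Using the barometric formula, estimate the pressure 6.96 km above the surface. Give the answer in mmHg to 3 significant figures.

Barometric formula: P = P₀ exp(−z/H).
z/H = 6960.0/8470.0 = 0.82172; exp(−0.82172) = 0.43967.
P = 767.8 × 0.43967 = 337.58 mmHg.

P ≈ 338 mmHg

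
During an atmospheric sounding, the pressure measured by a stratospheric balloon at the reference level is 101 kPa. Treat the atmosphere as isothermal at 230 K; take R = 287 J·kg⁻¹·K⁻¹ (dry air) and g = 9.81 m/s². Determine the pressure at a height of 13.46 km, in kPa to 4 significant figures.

P ≈ 13.66 kPa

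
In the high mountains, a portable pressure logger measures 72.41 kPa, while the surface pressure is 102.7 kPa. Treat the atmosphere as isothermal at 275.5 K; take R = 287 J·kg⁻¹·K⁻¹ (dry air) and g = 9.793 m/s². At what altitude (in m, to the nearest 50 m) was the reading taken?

z ≈ 2800 m

Scale height: H = RT/g = 287 × 275.5 / 9.793 = 8074.0 m.
Invert the barometric formula: z = H ln(P₀/P).
P₀/P = 102.7/72.41 = 1.4183; ln(1.4183) = 0.34946.
z = 8074.0 × 0.34946 = 2821.5 m.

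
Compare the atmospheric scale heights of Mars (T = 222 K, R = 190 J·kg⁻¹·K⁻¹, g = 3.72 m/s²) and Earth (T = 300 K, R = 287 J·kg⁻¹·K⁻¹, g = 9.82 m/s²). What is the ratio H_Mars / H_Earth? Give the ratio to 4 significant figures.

H_Mars/H_Earth ≈ 1.293

H = RT/g for each body.
H_Mars = 190 × 222 / 3.72 = 11339 m.
H_Earth = 287 × 300 / 9.82 = 8767.8 m.
H_Mars/H_Earth = 11339/8767.8 = 1.2933.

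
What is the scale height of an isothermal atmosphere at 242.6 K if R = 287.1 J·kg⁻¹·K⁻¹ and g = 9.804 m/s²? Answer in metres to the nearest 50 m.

H ≈ 7100 m

The scale height of an isothermal atmosphere is H = RT/g.
H = 287.1 × 242.6 / 9.804 = 69650/9.804 = 7104.2 m.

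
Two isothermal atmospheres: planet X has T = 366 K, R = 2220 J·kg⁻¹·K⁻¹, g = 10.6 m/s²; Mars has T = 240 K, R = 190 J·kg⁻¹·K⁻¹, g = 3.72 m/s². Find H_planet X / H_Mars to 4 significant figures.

H = RT/g for each body.
H_planet X = 2220 × 366 / 10.6 = 76653 m.
H_Mars = 190 × 240 / 3.72 = 12258 m.
H_planet X/H_Mars = 76653/12258 = 6.2533.

H_planet X/H_Mars ≈ 6.253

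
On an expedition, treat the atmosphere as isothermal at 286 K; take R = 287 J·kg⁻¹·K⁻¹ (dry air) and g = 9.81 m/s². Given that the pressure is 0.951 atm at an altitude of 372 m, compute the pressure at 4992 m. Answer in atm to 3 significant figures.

P ≈ 0.547 atm

Scale height: H = RT/g = 287 × 286 / 9.81 = 8367.2 m.
Between two levels, P₂ = P₁ exp(−Δz/H) with Δz = z₂ − z₁.
Δz = 4992.0 − 372.00 = 4620.0 m; Δz/H = 4620.0/8367.2 = 0.55216.
P₂ = 0.951 × exp(−0.55216) = 0.951 × 0.57570 = 0.54749 atm.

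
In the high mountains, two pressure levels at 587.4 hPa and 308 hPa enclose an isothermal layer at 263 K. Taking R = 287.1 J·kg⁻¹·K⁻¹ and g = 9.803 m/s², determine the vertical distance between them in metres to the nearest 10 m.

Hypsometric equation: Δz = (R T̄/g) ln(P₁/P₂).
R T̄/g = 287.1 × 263 / 9.803 = 7702.5 m.
ln(587.4/308) = ln(1.9071) = 0.64558.
Δz = 7702.5 × 0.64558 = 4972.6 m.

Δz ≈ 4970 m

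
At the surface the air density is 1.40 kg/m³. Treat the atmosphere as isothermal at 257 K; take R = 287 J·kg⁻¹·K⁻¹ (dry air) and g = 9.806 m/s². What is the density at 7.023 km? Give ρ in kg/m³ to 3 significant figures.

ρ ≈ 0.550 kg/m³

Scale height: H = RT/g = 287 × 257 / 9.806 = 7521.8 m.
In an isothermal atmosphere, density decays like pressure: ρ = ρ₀ exp(−z/H).
z/H = 7023.0/7521.8 = 0.93369; exp(−0.93369) = 0.39310.
ρ = 1.40 × 0.39310 = 0.55034 kg/m³.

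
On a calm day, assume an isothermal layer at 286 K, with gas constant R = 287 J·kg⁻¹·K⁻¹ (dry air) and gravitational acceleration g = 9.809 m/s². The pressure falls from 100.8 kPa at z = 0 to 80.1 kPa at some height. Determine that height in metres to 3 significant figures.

Scale height: H = RT/g = 287 × 286 / 9.809 = 8368.0 m.
Invert the barometric formula: z = H ln(P₀/P).
P₀/P = 100.8/80.1 = 1.2584; ln(1.2584) = 0.22984.
z = 8368.0 × 0.22984 = 1923.3 m.

z ≈ 1920 m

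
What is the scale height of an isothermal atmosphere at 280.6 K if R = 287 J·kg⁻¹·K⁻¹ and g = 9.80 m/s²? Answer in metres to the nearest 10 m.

H ≈ 8220 m

The scale height of an isothermal atmosphere is H = RT/g.
H = 287 × 280.6 / 9.80 = 80532/9.80 = 8217.6 m.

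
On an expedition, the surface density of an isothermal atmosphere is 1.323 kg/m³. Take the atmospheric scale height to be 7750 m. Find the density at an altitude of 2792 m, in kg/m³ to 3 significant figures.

In an isothermal atmosphere, density decays like pressure: ρ = ρ₀ exp(−z/H).
z/H = 2792.0/7750.0 = 0.36026; exp(−0.36026) = 0.69749.
ρ = 1.323 × 0.69749 = 0.92278 kg/m³.

ρ ≈ 0.923 kg/m³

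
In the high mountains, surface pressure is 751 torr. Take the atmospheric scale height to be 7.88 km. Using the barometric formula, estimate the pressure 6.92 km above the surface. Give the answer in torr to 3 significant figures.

P ≈ 312 torr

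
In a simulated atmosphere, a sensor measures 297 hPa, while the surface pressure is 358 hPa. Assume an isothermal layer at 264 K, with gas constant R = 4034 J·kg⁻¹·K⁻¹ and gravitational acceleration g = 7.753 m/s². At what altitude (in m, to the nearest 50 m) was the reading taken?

z ≈ 25650 m

Scale height: H = RT/g = 4034 × 264 / 7.753 = 137360 m.
Invert the barometric formula: z = H ln(P₀/P).
P₀/P = 358/297 = 1.2054; ln(1.2054) = 0.18681.
z = 137360 × 0.18681 = 25660 m.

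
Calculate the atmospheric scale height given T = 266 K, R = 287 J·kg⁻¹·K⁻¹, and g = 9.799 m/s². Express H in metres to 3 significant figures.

The scale height of an isothermal atmosphere is H = RT/g.
H = 287 × 266 / 9.799 = 76342/9.799 = 7790.8 m.

H ≈ 7790 m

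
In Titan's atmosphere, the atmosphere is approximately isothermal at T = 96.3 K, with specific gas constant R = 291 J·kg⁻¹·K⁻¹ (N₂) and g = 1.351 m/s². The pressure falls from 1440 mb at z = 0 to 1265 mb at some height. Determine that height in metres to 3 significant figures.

Scale height: H = RT/g = 291 × 96.3 / 1.351 = 20743 m.
Invert the barometric formula: z = H ln(P₀/P).
P₀/P = 1440/1265 = 1.1383; ln(1.1383) = 0.12954.
z = 20743 × 0.12954 = 2687.0 m.

z ≈ 2690 m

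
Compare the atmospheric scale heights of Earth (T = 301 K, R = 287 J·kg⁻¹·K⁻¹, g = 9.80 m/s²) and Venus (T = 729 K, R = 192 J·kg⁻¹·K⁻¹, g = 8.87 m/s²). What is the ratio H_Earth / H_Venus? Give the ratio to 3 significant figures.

H_Earth/H_Venus ≈ 0.559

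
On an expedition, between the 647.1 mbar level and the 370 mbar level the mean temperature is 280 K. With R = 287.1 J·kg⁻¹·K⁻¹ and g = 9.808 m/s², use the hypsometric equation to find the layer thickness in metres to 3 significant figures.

Δz ≈ 4580 m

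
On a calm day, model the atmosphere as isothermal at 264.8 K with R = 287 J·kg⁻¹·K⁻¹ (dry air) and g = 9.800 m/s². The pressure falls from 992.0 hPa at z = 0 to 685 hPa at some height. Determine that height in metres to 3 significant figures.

Scale height: H = RT/g = 287 × 264.8 / 9.800 = 7754.9 m.
Invert the barometric formula: z = H ln(P₀/P).
P₀/P = 992.0/685 = 1.4482; ln(1.4482) = 0.37032.
z = 7754.9 × 0.37032 = 2871.8 m.

z ≈ 2870 m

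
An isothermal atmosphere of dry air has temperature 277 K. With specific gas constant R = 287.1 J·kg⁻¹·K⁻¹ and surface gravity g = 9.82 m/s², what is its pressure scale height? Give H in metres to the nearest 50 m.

H ≈ 8100 m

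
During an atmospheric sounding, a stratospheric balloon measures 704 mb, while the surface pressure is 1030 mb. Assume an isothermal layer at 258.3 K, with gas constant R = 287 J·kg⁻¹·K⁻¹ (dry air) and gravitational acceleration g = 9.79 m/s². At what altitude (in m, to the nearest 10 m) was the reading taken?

z ≈ 2880 m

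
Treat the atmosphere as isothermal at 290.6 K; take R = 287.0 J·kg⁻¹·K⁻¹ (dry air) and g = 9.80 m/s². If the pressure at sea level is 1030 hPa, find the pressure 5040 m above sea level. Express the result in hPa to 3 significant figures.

P ≈ 570 hPa

Scale height: H = RT/g = 287.0 × 290.6 / 9.80 = 8510.4 m.
Barometric formula: P = P₀ exp(−z/H).
z/H = 5040.0/8510.4 = 0.59222; exp(−0.59222) = 0.55310.
P = 1030 × 0.55310 = 569.69 hPa.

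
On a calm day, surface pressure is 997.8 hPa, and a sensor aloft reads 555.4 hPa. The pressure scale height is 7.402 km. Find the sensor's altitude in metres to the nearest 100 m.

Invert the barometric formula: z = H ln(P₀/P).
P₀/P = 997.8/555.4 = 1.7965; ln(1.7965) = 0.58584.
z = 7402.0 × 0.58584 = 4336.4 m.

z ≈ 4300 m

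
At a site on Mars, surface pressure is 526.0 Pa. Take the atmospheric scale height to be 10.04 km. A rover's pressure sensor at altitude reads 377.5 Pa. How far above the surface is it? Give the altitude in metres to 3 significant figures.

Invert the barometric formula: z = H ln(P₀/P).
P₀/P = 526.0/377.5 = 1.3934; ln(1.3934) = 0.33175.
z = 10040 × 0.33175 = 3330.8 m.

z ≈ 3330 m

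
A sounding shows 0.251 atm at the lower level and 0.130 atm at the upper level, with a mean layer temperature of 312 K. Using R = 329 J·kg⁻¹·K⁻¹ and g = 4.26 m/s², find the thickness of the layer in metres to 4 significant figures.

Hypsometric equation: Δz = (R T̄/g) ln(P₁/P₂).
R T̄/g = 329 × 312 / 4.26 = 24096 m.
ln(0.251/0.130) = ln(1.9308) = 0.65793.
Δz = 24096 × 0.65793 = 15853 m.

Δz ≈ 15850 m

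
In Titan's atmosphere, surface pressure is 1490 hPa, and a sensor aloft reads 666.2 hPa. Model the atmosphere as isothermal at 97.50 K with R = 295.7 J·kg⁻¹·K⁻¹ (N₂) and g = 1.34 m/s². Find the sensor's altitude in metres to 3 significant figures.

z ≈ 17300 m

Scale height: H = RT/g = 295.7 × 97.50 / 1.34 = 21515 m.
Invert the barometric formula: z = H ln(P₀/P).
P₀/P = 1490/666.2 = 2.2366; ln(2.2366) = 0.80496.
z = 21515 × 0.80496 = 17319 m.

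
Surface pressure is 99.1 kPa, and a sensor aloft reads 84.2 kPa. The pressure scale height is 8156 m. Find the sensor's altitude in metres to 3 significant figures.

z ≈ 1330 m

Invert the barometric formula: z = H ln(P₀/P).
P₀/P = 99.1/84.2 = 1.1770; ln(1.1770) = 0.16297.
z = 8156.0 × 0.16297 = 1329.2 m.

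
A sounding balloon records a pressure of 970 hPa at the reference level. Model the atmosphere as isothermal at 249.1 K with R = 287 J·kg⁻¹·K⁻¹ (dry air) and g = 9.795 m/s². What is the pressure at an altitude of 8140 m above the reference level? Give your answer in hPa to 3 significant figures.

Scale height: H = RT/g = 287 × 249.1 / 9.795 = 7298.8 m.
Barometric formula: P = P₀ exp(−z/H).
z/H = 8140.0/7298.8 = 1.1153; exp(−1.1153) = 0.32782.
P = 970 × 0.32782 = 317.99 hPa.

P ≈ 318 hPa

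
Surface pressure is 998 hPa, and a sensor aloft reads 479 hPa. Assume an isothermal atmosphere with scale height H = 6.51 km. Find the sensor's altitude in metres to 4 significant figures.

Invert the barometric formula: z = H ln(P₀/P).
P₀/P = 998/479 = 2.0835; ln(2.0835) = 0.73405.
z = 6510.0 × 0.73405 = 4778.7 m.

z ≈ 4779 m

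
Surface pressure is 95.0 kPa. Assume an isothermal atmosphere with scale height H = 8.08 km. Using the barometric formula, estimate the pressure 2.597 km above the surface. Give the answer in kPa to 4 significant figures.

P ≈ 68.89 kPa

Barometric formula: P = P₀ exp(−z/H).
z/H = 2597.0/8080.0 = 0.32141; exp(−0.32141) = 0.72513.
P = 95.0 × 0.72513 = 68.887 kPa.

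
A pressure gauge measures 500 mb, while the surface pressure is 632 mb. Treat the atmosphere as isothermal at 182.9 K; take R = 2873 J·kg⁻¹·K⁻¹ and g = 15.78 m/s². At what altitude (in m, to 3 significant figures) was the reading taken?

Scale height: H = RT/g = 2873 × 182.9 / 15.78 = 33300 m.
Invert the barometric formula: z = H ln(P₀/P).
P₀/P = 632/500 = 1.2640; ln(1.2640) = 0.23428.
z = 33300 × 0.23428 = 7801.5 m.

z ≈ 7800 m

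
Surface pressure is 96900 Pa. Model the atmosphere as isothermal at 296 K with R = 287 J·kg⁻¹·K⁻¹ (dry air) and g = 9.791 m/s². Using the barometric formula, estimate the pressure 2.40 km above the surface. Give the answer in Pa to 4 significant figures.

P ≈ 73480 Pa

Scale height: H = RT/g = 287 × 296 / 9.791 = 8676.5 m.
Barometric formula: P = P₀ exp(−z/H).
z/H = 2400.0/8676.5 = 0.27661; exp(−0.27661) = 0.75835.
P = 96900 × 0.75835 = 73484 Pa.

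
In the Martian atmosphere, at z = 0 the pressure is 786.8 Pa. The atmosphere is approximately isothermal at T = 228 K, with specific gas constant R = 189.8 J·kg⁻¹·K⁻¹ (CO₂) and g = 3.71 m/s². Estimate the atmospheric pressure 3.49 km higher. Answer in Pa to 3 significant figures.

P ≈ 583 Pa

Scale height: H = RT/g = 189.8 × 228 / 3.71 = 11664 m.
Barometric formula: P = P₀ exp(−z/H).
z/H = 3490.0/11664 = 0.29921; exp(−0.29921) = 0.74140.
P = 786.8 × 0.74140 = 583.33 Pa.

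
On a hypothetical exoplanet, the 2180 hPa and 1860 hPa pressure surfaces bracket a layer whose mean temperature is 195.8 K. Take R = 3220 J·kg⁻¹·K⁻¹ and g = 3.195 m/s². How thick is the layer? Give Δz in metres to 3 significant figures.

Hypsometric equation: Δz = (R T̄/g) ln(P₁/P₂).
R T̄/g = 3220 × 195.8 / 3.195 = 197330 m.
ln(2180/1860) = ln(1.1720) = 0.15871.
Δz = 197330 × 0.15871 = 31318 m.

Δz ≈ 31300 m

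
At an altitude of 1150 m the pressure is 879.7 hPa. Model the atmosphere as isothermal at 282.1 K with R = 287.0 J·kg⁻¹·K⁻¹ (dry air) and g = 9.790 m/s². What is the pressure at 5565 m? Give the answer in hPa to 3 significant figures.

P ≈ 516 hPa

Scale height: H = RT/g = 287.0 × 282.1 / 9.790 = 8269.9 m.
Between two levels, P₂ = P₁ exp(−Δz/H) with Δz = z₂ − z₁.
Δz = 5565.0 − 1150.0 = 4415.0 m; Δz/H = 4415.0/8269.9 = 0.53386.
P₂ = 879.7 × exp(−0.53386) = 879.7 × 0.58634 = 515.80 hPa.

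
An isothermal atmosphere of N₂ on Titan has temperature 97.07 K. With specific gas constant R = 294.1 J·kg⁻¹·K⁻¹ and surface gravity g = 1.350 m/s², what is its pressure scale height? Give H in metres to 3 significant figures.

H ≈ 21100 m

The scale height of an isothermal atmosphere is H = RT/g.
H = 294.1 × 97.07 / 1.350 = 28548/1.350 = 21147 m.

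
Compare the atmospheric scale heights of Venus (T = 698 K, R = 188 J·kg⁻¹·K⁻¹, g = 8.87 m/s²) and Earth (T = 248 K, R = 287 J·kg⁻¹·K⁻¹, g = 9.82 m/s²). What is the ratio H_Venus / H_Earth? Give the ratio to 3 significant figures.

H_Venus/H_Earth ≈ 2.04

H = RT/g for each body.
H_Venus = 188 × 698 / 8.87 = 14794 m.
H_Earth = 287 × 248 / 9.82 = 7248.1 m.
H_Venus/H_Earth = 14794/7248.1 = 2.0411.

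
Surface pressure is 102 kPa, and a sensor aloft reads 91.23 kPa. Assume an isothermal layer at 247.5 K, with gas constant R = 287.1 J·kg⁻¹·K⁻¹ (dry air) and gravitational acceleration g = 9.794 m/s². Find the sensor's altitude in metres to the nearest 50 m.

z ≈ 800 m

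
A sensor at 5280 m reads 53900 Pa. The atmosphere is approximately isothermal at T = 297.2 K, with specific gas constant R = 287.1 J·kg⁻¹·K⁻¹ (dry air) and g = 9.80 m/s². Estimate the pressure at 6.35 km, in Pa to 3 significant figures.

Scale height: H = RT/g = 287.1 × 297.2 / 9.80 = 8706.7 m.
Between two levels, P₂ = P₁ exp(−Δz/H) with Δz = z₂ − z₁.
Δz = 6350.0 − 5280.0 = 1070.0 m; Δz/H = 1070.0/8706.7 = 0.12289.
P₂ = 53900 × exp(−0.12289) = 53900 × 0.88436 = 47667 Pa.

P ≈ 47700 Pa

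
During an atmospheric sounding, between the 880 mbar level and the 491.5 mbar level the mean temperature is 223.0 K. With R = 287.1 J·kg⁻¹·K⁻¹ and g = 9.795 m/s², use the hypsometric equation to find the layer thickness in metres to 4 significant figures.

Δz ≈ 3807 m

Hypsometric equation: Δz = (R T̄/g) ln(P₁/P₂).
R T̄/g = 287.1 × 223.0 / 9.795 = 6536.3 m.
ln(880/491.5) = ln(1.7904) = 0.58244.
Δz = 6536.3 × 0.58244 = 3807.0 m.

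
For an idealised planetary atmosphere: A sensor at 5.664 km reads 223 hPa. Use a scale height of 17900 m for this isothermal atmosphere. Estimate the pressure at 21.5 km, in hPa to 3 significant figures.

Between two levels, P₂ = P₁ exp(−Δz/H) with Δz = z₂ − z₁.
Δz = 21500 − 5664.0 = 15836 m; Δz/H = 15836/17900 = 0.88469.
P₂ = 223 × exp(−0.88469) = 223 × 0.41284 = 92.063 hPa.

P ≈ 92.1 hPa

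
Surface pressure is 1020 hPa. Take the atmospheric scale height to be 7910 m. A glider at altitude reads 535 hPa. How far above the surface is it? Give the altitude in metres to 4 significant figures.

z ≈ 5104 m

Invert the barometric formula: z = H ln(P₀/P).
P₀/P = 1020/535 = 1.9065; ln(1.9065) = 0.64527.
z = 7910.0 × 0.64527 = 5104.1 m.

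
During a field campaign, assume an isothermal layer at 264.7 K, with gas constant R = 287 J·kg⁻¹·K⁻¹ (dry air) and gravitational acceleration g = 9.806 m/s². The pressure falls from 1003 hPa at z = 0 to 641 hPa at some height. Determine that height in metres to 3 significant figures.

Scale height: H = RT/g = 287 × 264.7 / 9.806 = 7747.2 m.
Invert the barometric formula: z = H ln(P₀/P).
P₀/P = 1003/641 = 1.5647; ln(1.5647) = 0.44769.
z = 7747.2 × 0.44769 = 3468.3 m.

z ≈ 3470 m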